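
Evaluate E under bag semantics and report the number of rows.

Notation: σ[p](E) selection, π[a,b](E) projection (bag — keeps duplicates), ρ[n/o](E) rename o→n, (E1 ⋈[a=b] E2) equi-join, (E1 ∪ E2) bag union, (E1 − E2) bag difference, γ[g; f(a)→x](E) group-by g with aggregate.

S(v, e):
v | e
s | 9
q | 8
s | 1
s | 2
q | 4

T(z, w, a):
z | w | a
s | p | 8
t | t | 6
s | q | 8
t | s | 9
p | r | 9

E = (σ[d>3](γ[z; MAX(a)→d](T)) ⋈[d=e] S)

Subexpression sizes:
  T → 5
  γ[z; MAX(a)→d](T) → 3
  σ[d>3](γ[z; MAX(a)→d](T)) → 3
  S → 5
  (σ[d>3](γ[z; MAX(a)→d](T)) ⋈[d=e] S) → 3

|E| = 3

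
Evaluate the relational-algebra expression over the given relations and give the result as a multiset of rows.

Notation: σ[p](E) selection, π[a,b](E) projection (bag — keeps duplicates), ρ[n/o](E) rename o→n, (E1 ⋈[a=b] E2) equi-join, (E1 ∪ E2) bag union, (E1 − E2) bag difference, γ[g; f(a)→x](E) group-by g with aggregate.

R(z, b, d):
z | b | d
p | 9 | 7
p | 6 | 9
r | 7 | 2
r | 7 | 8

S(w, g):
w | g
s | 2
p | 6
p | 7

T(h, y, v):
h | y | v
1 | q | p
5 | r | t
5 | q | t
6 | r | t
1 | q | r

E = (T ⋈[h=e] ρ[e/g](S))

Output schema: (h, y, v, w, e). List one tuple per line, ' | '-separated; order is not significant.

Row counts bottom-up:
  T → 5
  S → 3
  ρ[e/g](S) → 3
  (T ⋈[h=e] ρ[e/g](S)) → 1

== RESULT ==
h | y | v | w | e
6 | r | t | p | 6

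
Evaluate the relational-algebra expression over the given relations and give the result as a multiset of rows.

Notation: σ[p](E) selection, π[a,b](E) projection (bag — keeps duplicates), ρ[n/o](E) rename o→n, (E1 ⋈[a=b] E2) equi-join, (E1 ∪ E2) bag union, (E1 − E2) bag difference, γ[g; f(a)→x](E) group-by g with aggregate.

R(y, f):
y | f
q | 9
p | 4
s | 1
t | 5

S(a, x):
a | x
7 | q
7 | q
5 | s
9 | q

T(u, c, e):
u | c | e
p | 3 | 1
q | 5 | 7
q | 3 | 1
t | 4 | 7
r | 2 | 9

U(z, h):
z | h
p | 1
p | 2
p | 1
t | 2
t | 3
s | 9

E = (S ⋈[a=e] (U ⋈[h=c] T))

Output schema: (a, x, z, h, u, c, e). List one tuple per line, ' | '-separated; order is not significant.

Stepwise |·|:
  S → 4
  U → 6
  T → 5
  (U ⋈[h=c] T) → 4
  (S ⋈[a=e] (U ⋈[h=c] T)) → 2

== RESULT ==
a | x | z | h | u | c | e
9 | q | p | 2 | r | 2 | 9
9 | q | t | 2 | r | 2 | 9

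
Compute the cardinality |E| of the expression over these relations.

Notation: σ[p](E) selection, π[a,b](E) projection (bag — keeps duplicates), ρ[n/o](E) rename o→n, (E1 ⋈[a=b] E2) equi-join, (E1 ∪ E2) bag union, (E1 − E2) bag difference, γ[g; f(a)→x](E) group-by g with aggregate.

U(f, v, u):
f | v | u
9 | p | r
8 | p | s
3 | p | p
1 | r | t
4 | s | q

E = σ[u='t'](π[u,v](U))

Per-node cardinality:
  U → 5
  π[u,v](U) → 5
  σ[u='t'](π[u,v](U)) → 1

|E| = 1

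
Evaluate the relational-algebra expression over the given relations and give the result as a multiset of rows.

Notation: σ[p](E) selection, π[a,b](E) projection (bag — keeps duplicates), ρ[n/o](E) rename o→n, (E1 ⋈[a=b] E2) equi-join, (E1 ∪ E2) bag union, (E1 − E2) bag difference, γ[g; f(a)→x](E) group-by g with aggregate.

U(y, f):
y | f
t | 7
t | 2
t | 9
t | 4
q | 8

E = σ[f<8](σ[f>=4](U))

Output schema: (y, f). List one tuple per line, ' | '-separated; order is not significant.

Stepwise |·|:
  U → 5
  σ[f>=4](U) → 4
  σ[f<8](σ[f>=4](U)) → 2

== RESULT ==
y | f
t | 4
t | 7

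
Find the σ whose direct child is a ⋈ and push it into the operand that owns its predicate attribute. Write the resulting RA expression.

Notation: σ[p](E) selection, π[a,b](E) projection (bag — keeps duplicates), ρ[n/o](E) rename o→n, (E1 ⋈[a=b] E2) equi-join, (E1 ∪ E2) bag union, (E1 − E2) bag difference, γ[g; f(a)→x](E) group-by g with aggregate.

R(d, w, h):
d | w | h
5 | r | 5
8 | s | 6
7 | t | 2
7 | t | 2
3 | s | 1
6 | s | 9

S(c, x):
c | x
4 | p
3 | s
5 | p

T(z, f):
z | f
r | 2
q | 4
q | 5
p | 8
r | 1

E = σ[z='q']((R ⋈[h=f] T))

σ filters on z, owned by the right side.
E' = (R ⋈[h=f] σ[z='q'](T))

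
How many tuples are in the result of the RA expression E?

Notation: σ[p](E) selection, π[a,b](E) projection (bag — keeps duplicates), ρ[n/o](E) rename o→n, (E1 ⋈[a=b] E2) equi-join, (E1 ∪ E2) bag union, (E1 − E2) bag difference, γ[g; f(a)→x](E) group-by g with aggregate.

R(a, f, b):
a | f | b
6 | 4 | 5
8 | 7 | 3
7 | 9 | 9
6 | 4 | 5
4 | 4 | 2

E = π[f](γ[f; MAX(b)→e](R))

Row counts bottom-up:
  R → 5
  γ[f; MAX(b)→e](R) → 3
  π[f](γ[f; MAX(b)→e](R)) → 3

|E| = 3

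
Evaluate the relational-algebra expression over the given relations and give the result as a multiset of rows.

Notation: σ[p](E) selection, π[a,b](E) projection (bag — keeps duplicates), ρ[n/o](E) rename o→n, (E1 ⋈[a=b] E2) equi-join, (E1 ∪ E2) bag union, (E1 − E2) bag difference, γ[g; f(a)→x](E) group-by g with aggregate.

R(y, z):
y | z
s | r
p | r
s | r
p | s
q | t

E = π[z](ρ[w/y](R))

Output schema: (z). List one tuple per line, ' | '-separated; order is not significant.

Per-node cardinality:
  R → 5
  ρ[w/y](R) → 5
  π[z](ρ[w/y](R)) → 5

== RESULT ==
z
r
r
r
s
t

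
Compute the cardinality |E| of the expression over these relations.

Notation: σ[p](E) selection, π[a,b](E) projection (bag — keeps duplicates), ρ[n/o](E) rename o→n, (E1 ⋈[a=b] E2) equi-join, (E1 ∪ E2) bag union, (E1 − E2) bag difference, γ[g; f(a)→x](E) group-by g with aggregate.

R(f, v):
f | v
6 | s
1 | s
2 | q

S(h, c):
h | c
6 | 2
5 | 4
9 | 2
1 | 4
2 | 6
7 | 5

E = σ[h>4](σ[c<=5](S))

Per-node cardinality:
  S → 6
  σ[c<=5](S) → 5
  σ[h>4](σ[c<=5](S)) → 4

|E| = 4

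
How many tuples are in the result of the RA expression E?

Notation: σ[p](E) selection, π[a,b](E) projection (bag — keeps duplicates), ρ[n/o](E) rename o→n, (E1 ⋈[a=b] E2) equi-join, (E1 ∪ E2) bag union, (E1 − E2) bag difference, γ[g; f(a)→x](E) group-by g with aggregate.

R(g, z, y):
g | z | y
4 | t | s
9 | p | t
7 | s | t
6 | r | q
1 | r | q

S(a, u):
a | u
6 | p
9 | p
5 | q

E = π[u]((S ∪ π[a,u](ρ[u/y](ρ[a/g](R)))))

Per-node cardinality:
  S → 3
  R → 5
  ρ[a/g](R) → 5
  ρ[u/y](ρ[a/g](R)) → 5
  π[a,u](ρ[u/y](ρ[a/g](R))) → 5
  (S ∪ π[a,u](ρ[u/y](ρ[a/g](R)))) → 8
  π[u]((S ∪ π[a,u](ρ[u/y](ρ[a/g](R))))) → 8

|E| = 8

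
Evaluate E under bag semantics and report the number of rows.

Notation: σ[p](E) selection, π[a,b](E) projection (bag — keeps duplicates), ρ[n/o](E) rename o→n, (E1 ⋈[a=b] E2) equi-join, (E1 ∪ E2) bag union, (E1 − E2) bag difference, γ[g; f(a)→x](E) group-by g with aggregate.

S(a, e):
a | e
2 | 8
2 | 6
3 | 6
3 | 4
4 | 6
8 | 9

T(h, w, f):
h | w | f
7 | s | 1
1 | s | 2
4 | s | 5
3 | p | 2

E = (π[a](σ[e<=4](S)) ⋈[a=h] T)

Per-node cardinality:
  S → 6
  σ[e<=4](S) → 1
  π[a](σ[e<=4](S)) → 1
  T → 4
  (π[a](σ[e<=4](S)) ⋈[a=h] T) → 1

|E| = 1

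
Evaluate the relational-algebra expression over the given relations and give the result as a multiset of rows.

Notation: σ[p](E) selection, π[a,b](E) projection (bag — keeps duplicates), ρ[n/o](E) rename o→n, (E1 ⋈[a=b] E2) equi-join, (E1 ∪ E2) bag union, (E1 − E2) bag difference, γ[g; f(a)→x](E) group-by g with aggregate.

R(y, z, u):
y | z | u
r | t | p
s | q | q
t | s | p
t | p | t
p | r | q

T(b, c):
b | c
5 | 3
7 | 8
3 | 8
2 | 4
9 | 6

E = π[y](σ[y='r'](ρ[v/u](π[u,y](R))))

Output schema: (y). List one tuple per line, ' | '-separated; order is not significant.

Per-node cardinality:
  R → 5
  π[u,y](R) → 5
  ρ[v/u](π[u,y](R)) → 5
  σ[y='r'](ρ[v/u](π[u,y](R))) → 1
  π[y](σ[y='r'](ρ[v/u](π[u,y](R)))) → 1

== RESULT ==
y
r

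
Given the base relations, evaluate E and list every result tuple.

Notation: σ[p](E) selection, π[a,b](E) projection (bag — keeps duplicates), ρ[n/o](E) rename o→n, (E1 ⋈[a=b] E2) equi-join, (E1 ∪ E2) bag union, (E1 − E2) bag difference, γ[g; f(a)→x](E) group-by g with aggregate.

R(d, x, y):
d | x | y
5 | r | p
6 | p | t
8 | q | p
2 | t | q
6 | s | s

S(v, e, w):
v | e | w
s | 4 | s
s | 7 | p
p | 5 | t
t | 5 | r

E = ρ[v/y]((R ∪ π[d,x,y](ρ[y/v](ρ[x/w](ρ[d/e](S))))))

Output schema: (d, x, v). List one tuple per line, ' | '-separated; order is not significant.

Per-node cardinality:
  R → 5
  S → 4
  ρ[d/e](S) → 4
  ρ[x/w](ρ[d/e](S)) → 4
  ρ[y/v](ρ[x/w](ρ[d/e](S))) → 4
  π[d,x,y](ρ[y/v](ρ[x/w](ρ[d/e](S)))) → 4
  (R ∪ π[d,x,y](ρ[y/v](ρ[x/w](ρ[d/e](S))))) → 9
  ρ[v/y]((R ∪ π[d,x,y](ρ[y/v](ρ[x/w](ρ[d/e](S)))))) → 9

== RESULT ==
d | x | v
2 | t | q
4 | s | s
5 | r | p
5 | r | t
5 | t | p
6 | p | t
6 | s | s
7 | p | s
8 | q | p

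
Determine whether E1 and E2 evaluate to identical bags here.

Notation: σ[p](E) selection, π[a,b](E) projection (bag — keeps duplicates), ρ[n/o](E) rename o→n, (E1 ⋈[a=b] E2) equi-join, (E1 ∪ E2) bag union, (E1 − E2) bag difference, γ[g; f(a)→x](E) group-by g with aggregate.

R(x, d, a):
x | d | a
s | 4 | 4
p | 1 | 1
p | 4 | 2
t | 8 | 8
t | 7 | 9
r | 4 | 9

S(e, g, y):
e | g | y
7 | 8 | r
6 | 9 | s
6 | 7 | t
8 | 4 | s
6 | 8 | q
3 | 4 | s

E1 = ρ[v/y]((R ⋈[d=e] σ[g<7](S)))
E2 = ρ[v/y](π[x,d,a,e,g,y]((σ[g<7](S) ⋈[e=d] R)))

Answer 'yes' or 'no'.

E1 row counts bottom-up:
  R → 6
  S → 6
  σ[g<7](S) → 2
  (R ⋈[d=e] σ[g<7](S)) → 1
  ρ[v/y]((R ⋈[d=e] σ[g<7](S))) → 1
E2 row counts bottom-up:
  S → 6
  σ[g<7](S) → 2
  R → 6
  (σ[g<7](S) ⋈[e=d] R) → 1
  π[x,d,a,e,g,y]((σ[g<7](S) ⋈[e=d] R)) → 1
  ρ[v/y](π[x,d,a,e,g,y]((σ[g<7](S) ⋈[e=d] R))) → 1

E1 and E2 produce the same multiset:
x | d | a | e | g | v
t | 8 | 8 | 8 | 4 | s

yes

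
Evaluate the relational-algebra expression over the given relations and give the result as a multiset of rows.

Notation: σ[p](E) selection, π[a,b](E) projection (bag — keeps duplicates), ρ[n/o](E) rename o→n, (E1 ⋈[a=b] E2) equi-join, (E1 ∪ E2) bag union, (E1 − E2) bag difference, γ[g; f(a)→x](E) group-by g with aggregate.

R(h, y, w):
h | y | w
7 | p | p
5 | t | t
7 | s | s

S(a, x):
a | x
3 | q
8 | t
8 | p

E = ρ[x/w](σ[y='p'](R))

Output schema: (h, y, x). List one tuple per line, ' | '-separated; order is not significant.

Row counts bottom-up:
  R → 3
  σ[y='p'](R) → 1
  ρ[x/w](σ[y='p'](R)) → 1

== RESULT ==
h | y | x
7 | p | p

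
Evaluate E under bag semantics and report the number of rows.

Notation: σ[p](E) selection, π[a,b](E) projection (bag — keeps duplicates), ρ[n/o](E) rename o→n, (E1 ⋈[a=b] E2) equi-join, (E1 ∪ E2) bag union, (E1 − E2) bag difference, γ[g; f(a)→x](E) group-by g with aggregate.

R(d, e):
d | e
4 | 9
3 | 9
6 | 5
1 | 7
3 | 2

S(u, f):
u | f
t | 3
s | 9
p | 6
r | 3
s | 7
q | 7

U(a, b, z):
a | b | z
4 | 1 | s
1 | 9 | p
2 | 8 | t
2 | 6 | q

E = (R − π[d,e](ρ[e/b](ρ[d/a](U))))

Per-node cardinality:
  R → 5
  U → 4
  ρ[d/a](U) → 4
  ρ[e/b](ρ[d/a](U)) → 4
  π[d,e](ρ[e/b](ρ[d/a](U))) → 4
  (R − π[d,e](ρ[e/b](ρ[d/a](U)))) → 5

|E| = 5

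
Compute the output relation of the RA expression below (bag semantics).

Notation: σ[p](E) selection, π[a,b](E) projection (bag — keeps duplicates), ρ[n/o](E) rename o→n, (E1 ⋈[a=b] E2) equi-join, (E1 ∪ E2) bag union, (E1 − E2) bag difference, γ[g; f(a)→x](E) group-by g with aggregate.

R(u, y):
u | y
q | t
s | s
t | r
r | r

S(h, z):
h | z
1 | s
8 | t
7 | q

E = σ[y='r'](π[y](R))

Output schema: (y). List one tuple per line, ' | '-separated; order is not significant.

Per-node cardinality:
  R → 4
  π[y](R) → 4
  σ[y='r'](π[y](R)) → 2

== RESULT ==
y
r
r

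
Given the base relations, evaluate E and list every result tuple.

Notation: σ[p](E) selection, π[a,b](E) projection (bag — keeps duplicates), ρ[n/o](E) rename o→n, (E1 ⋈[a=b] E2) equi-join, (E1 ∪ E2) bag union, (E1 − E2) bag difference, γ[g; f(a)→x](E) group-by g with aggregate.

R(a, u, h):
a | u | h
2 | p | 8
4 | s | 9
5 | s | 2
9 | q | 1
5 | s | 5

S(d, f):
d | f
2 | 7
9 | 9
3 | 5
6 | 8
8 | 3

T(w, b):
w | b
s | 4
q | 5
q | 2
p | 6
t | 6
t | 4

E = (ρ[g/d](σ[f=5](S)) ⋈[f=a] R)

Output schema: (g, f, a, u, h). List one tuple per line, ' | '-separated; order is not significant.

Per-node cardinality:
  S → 5
  σ[f=5](S) → 1
  ρ[g/d](σ[f=5](S)) → 1
  R → 5
  (ρ[g/d](σ[f=5](S)) ⋈[f=a] R) → 2

== RESULT ==
g | f | a | u | h
3 | 5 | 5 | s | 2
3 | 5 | 5 | s | 5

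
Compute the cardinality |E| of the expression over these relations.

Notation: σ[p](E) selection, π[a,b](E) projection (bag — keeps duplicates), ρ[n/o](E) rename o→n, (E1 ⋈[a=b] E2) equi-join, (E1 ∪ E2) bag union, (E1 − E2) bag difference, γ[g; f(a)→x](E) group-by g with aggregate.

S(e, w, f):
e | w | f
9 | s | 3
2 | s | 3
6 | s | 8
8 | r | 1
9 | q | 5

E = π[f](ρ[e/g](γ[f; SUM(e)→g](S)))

Per-node cardinality:
  S → 5
  γ[f; SUM(e)→g](S) → 4
  ρ[e/g](γ[f; SUM(e)→g](S)) → 4
  π[f](ρ[e/g](γ[f; SUM(e)→g](S))) → 4

|E| = 4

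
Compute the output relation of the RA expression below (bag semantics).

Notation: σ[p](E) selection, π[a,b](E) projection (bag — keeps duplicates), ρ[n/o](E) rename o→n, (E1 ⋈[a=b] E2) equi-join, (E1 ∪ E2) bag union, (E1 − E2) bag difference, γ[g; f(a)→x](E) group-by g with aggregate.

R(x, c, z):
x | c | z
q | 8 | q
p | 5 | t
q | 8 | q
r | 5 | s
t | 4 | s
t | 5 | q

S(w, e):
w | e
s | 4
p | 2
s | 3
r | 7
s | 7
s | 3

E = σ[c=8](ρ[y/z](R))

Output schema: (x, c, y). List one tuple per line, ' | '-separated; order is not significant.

Row counts bottom-up:
  R → 6
  ρ[y/z](R) → 6
  σ[c=8](ρ[y/z](R)) → 2

== RESULT ==
x | c | y
q | 8 | q
q | 8 | q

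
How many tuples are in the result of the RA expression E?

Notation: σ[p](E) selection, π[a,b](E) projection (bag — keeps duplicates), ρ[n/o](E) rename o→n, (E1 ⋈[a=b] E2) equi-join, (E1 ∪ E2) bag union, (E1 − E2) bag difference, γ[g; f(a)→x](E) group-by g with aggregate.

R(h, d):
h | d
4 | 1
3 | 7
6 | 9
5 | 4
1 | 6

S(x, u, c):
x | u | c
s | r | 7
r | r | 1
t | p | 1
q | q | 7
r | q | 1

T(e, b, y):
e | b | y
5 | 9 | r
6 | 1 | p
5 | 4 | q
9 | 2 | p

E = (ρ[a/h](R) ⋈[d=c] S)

Row counts bottom-up:
  R → 5
  ρ[a/h](R) → 5
  S → 5
  (ρ[a/h](R) ⋈[d=c] S) → 5

|E| = 5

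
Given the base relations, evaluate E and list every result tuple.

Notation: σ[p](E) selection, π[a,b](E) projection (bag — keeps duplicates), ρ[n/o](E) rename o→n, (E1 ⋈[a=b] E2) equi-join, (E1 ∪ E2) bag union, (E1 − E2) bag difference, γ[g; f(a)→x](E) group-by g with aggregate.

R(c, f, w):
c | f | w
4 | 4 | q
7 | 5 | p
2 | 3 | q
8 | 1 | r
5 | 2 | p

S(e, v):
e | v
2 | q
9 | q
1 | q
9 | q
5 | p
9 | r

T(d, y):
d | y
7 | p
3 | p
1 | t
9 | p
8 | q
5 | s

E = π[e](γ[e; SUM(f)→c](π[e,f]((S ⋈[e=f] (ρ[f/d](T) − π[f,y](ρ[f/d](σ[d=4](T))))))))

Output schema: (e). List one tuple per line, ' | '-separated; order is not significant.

Subexpression sizes:
  S → 6
  T → 6
  ρ[f/d](T) → 6
  T → 6
  σ[d=4](T) → 0
  ρ[f/d](σ[d=4](T)) → 0
  π[f,y](ρ[f/d](σ[d=4](T))) → 0
  (ρ[f/d](T) − π[f,y](ρ[f/d](σ[d=4](T)))) → 6
  (S ⋈[e=f] (ρ[f/d](T) − π[f,y](ρ[f/d](σ[d=4](T))))) → 5
  π[e,f]((S ⋈[e=f] (ρ[f/d](T) − π[f,y](ρ[f/d](σ[d=4](T)))))) → 5
  γ[e; SUM(f)→c](π[e,f]((S ⋈[e=f] (ρ[f/d](T) − π[f,y](ρ[f/d](σ[d=4](T))))))) → 3
  π[e](γ[e; SUM(f)→c](π[e,f]((S ⋈[e=f] (ρ[f/d](T) − π[f,y](ρ[f/d](σ[d=4](T)))))))) → 3

== RESULT ==
e
1
5
9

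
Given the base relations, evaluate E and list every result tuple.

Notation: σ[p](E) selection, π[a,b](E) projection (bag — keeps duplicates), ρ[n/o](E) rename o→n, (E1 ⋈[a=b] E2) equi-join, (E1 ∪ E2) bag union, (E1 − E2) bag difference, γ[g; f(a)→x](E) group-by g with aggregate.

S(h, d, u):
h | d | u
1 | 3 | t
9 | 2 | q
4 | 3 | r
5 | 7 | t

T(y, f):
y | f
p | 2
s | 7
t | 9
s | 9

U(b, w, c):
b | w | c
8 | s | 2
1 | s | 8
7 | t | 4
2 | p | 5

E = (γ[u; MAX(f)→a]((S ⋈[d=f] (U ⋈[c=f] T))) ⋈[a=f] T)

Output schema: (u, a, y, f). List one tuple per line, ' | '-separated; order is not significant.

Subexpression sizes:
  S → 4
  U → 4
  T → 4
  (U ⋈[c=f] T) → 1
  (S ⋈[d=f] (U ⋈[c=f] T)) → 1
  γ[u; MAX(f)→a]((S ⋈[d=f] (U ⋈[c=f] T))) → 1
  T → 4
  (γ[u; MAX(f)→a]((S ⋈[d=f] (U ⋈[c=f] T))) ⋈[a=f] T) → 1

== RESULT ==
u | a | y | f
q | 2 | p | 2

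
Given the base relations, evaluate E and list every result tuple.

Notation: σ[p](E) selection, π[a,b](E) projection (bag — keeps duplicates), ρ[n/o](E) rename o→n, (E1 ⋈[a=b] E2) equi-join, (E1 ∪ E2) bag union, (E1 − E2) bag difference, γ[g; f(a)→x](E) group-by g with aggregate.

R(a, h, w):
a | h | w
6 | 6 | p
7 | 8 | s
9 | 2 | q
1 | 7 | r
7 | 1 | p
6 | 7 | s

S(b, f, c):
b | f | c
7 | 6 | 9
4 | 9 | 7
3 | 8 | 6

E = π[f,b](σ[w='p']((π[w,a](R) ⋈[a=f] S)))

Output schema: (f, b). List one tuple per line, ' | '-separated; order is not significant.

Per-node cardinality:
  R → 6
  π[w,a](R) → 6
  S → 3
  (π[w,a](R) ⋈[a=f] S) → 3
  σ[w='p']((π[w,a](R) ⋈[a=f] S)) → 1
  π[f,b](σ[w='p']((π[w,a](R) ⋈[a=f] S))) → 1

== RESULT ==
f | b
6 | 7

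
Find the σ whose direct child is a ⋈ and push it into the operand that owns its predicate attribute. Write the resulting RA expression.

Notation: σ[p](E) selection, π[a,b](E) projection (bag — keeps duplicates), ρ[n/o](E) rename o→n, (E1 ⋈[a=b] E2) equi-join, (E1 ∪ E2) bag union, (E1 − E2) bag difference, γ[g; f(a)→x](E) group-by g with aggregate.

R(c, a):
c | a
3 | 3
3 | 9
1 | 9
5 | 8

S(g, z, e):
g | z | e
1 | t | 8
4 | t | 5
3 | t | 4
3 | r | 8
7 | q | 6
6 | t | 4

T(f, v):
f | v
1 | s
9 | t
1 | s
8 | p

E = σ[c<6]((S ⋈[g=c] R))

σ filters on c, owned by the right side.
E' = (S ⋈[g=c] σ[c<6](R))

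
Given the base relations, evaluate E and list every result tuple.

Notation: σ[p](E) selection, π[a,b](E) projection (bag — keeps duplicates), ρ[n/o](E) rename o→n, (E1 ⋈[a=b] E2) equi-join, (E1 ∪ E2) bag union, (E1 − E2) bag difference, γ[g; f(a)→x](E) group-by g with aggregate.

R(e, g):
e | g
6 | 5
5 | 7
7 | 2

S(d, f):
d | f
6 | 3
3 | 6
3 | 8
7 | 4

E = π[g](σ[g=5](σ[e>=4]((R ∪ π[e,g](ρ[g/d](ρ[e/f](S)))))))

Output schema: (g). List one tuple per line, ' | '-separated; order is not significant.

Row counts bottom-up:
  R → 3
  S → 4
  ρ[e/f](S) → 4
  ρ[g/d](ρ[e/f](S)) → 4
  π[e,g](ρ[g/d](ρ[e/f](S))) → 4
  (R ∪ π[e,g](ρ[g/d](ρ[e/f](S)))) → 7
  σ[e>=4]((R ∪ π[e,g](ρ[g/d](ρ[e/f](S))))) → 6
  σ[g=5](σ[e>=4]((R ∪ π[e,g](ρ[g/d](ρ[e/f](S)))))) → 1
  π[g](σ[g=5](σ[e>=4]((R ∪ π[e,g](ρ[g/d](ρ[e/f](S))))))) → 1

== RESULT ==
g
5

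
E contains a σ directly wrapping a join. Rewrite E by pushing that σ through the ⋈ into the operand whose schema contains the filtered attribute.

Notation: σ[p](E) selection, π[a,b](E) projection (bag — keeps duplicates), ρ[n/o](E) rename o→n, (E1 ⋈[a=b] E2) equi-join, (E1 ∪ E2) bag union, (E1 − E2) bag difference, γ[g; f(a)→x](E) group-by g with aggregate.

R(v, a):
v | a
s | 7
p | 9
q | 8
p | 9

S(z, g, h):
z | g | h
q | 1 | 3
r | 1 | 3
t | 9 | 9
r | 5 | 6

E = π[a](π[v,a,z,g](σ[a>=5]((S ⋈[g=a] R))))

σ filters on a, owned by the right side.
E' = π[a](π[v,a,z,g]((S ⋈[g=a] σ[a>=5](R))))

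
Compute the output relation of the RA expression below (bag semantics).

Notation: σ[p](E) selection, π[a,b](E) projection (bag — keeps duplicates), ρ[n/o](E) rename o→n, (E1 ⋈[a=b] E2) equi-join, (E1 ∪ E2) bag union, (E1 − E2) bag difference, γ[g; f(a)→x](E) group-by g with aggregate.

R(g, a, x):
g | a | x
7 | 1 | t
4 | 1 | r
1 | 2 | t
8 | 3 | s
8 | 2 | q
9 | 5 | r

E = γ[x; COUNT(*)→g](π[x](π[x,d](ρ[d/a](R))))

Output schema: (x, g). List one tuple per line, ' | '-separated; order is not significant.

Row counts bottom-up:
  R → 6
  ρ[d/a](R) → 6
  π[x,d](ρ[d/a](R)) → 6
  π[x](π[x,d](ρ[d/a](R))) → 6
  γ[x; COUNT(*)→g](π[x](π[x,d](ρ[d/a](R)))) → 4

== RESULT ==
x | g
q | 1
r | 2
s | 1
t | 2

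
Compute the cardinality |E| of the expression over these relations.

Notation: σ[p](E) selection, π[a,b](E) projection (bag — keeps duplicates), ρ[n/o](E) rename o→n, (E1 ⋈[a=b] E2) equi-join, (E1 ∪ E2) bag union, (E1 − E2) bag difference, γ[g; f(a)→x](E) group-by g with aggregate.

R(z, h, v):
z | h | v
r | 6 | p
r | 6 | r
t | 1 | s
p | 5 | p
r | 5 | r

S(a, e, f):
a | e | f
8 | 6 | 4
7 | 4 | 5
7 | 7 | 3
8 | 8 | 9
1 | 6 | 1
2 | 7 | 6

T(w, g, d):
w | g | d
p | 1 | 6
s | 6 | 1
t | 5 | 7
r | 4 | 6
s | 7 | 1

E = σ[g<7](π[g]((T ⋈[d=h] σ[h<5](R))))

Per-node cardinality:
  T → 5
  R → 5
  σ[h<5](R) → 1
  (T ⋈[d=h] σ[h<5](R)) → 2
  π[g]((T ⋈[d=h] σ[h<5](R))) → 2
  σ[g<7](π[g]((T ⋈[d=h] σ[h<5](R)))) → 1

|E| = 1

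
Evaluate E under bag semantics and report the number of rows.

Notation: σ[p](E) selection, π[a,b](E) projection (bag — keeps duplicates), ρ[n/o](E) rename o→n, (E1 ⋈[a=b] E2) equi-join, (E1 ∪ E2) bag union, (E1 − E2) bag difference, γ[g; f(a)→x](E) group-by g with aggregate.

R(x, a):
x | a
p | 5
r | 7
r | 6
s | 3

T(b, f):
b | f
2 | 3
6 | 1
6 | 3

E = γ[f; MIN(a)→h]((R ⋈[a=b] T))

Stepwise |·|:
  R → 4
  T → 3
  (R ⋈[a=b] T) → 2
  γ[f; MIN(a)→h]((R ⋈[a=b] T)) → 2

|E| = 2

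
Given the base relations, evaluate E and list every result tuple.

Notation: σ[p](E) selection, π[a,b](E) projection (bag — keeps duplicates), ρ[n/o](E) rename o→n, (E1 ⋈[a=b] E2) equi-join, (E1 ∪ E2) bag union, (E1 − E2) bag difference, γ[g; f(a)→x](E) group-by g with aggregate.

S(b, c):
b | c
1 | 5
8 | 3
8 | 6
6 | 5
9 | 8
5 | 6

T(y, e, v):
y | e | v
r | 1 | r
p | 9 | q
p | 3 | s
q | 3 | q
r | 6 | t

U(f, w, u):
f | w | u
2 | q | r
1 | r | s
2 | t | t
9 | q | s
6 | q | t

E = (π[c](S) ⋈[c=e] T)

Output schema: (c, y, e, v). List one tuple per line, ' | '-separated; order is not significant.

Subexpression sizes:
  S → 6
  π[c](S) → 6
  T → 5
  (π[c](S) ⋈[c=e] T) → 4

== RESULT ==
c | y | e | v
3 | p | 3 | s
3 | q | 3 | q
6 | r | 6 | t
6 | r | 6 | t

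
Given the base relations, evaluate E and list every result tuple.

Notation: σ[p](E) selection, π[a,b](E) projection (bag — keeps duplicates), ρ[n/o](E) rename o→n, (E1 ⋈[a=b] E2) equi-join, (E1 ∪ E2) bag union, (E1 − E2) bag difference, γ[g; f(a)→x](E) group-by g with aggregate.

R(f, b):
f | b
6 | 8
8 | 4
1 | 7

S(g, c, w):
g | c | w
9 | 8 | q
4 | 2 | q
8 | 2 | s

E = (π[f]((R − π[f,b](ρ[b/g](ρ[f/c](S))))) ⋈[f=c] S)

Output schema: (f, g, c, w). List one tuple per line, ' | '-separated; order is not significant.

Per-node cardinality:
  R → 3
  S → 3
  ρ[f/c](S) → 3
  ρ[b/g](ρ[f/c](S)) → 3
  π[f,b](ρ[b/g](ρ[f/c](S))) → 3
  (R − π[f,b](ρ[b/g](ρ[f/c](S)))) → 3
  π[f]((R − π[f,b](ρ[b/g](ρ[f/c](S))))) → 3
  S → 3
  (π[f]((R − π[f,b](ρ[b/g](ρ[f/c](S))))) ⋈[f=c] S) → 1

== RESULT ==
f | g | c | w
8 | 9 | 8 | q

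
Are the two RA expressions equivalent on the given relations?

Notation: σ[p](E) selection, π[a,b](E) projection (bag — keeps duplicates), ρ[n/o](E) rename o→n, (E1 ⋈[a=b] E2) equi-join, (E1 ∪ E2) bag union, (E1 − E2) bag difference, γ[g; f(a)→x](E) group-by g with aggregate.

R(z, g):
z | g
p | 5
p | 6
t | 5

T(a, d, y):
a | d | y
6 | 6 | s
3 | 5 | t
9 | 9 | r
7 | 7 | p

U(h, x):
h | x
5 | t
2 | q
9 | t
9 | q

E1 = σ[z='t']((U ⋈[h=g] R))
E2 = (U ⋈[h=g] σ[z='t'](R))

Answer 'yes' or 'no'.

E1 stepwise |·|:
  U → 4
  R → 3
  (U ⋈[h=g] R) → 2
  σ[z='t']((U ⋈[h=g] R)) → 1
E2 stepwise |·|:
  U → 4
  R → 3
  σ[z='t'](R) → 1
  (U ⋈[h=g] σ[z='t'](R)) → 1

E1 and E2 produce the same multiset:
h | x | z | g
5 | t | t | 5

yes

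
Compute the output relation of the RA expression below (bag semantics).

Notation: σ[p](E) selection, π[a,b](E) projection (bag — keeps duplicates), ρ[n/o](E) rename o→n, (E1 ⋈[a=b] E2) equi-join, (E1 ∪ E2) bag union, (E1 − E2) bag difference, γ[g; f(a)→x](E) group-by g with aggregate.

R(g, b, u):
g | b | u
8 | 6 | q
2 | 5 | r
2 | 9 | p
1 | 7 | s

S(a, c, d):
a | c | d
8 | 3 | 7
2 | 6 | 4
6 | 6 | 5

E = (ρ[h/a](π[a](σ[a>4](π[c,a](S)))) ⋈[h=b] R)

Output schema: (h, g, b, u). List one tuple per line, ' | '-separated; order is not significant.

Per-node cardinality:
  S → 3
  π[c,a](S) → 3
  σ[a>4](π[c,a](S)) → 2
  π[a](σ[a>4](π[c,a](S))) → 2
  ρ[h/a](π[a](σ[a>4](π[c,a](S)))) → 2
  R → 4
  (ρ[h/a](π[a](σ[a>4](π[c,a](S)))) ⋈[h=b] R) → 1

== RESULT ==
h | g | b | u
6 | 8 | 6 | q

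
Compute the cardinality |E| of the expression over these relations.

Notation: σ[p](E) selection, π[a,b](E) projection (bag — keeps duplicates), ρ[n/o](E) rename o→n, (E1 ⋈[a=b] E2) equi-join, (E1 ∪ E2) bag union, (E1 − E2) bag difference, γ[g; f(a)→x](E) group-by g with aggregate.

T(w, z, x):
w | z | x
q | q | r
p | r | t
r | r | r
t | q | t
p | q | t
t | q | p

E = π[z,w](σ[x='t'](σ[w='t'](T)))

Stepwise |·|:
  T → 6
  σ[w='t'](T) → 2
  σ[x='t'](σ[w='t'](T)) → 1
  π[z,w](σ[x='t'](σ[w='t'](T))) → 1

|E| = 1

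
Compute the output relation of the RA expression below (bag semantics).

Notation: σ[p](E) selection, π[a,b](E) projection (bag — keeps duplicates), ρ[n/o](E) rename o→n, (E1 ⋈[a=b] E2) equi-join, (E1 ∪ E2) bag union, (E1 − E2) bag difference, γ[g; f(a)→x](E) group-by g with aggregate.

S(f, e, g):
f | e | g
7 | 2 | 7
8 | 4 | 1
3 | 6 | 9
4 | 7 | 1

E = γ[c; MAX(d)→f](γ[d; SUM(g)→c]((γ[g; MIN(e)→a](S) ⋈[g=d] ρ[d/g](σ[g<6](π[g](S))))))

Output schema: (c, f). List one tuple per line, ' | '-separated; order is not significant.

Row counts bottom-up:
  S → 4
  γ[g; MIN(e)→a](S) → 3
  S → 4
  π[g](S) → 4
  σ[g<6](π[g](S)) → 2
  ρ[d/g](σ[g<6](π[g](S))) → 2
  (γ[g; MIN(e)→a](S) ⋈[g=d] ρ[d/g](σ[g<6](π[g](S)))) → 2
  γ[d; SUM(g)→c]((γ[g; MIN(e)→a](S) ⋈[g=d] ρ[d/g](σ[g<6](π[g](S))))) → 1
  γ[c; MAX(d)→f](γ[d; SUM(g)→c]((γ[g; MIN(e)→a](S) ⋈[g=d] ρ[d/g](σ[g<6](π[g](S)))))) → 1

== RESULT ==
c | f
2 | 1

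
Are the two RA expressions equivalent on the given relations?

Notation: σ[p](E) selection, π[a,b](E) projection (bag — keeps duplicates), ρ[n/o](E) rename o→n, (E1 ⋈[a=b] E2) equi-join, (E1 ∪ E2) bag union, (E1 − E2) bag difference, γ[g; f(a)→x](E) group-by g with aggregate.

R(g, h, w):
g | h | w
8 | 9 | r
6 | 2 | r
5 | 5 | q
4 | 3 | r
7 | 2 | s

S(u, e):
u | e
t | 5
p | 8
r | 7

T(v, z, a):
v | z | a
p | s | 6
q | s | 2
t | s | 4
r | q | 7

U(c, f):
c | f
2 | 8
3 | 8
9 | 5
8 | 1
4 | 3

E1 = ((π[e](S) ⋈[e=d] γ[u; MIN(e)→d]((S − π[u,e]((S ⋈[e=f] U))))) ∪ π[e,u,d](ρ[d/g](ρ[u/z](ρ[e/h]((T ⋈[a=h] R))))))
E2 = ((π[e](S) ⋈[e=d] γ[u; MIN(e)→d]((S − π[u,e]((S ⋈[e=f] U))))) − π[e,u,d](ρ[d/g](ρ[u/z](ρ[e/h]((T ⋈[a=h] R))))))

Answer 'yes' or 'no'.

E1 stepwise |·|:
  S → 3
  π[e](S) → 3
  S → 3
  S → 3
  U → 5
  (S ⋈[e=f] U) → 3
  π[u,e]((S ⋈[e=f] U)) → 3
  (S − π[u,e]((S ⋈[e=f] U))) → 1
  γ[u; MIN(e)→d]((S − π[u,e]((S ⋈[e=f] U)))) → 1
  (π[e](S) ⋈[e=d] γ[u; MIN(e)→d]((S − π[u,e]((S ⋈[e=f] U))))) → 1
  T → 4
  R → 5
  (T ⋈[a=h] R) → 2
  ρ[e/h]((T ⋈[a=h] R)) → 2
  ρ[u/z](ρ[e/h]((T ⋈[a=h] R))) → 2
  ρ[d/g](ρ[u/z](ρ[e/h]((T ⋈[a=h] R)))) → 2
  π[e,u,d](ρ[d/g](ρ[u/z](ρ[e/h]((T ⋈[a=h] R))))) → 2
  ((π[e](S) ⋈[e=d] γ[u; MIN(e)→d]((S − π[u,e]((S ⋈[e=f] U))))) ∪ π[e,u,d](ρ[d/g](ρ[u/z](ρ[e/h]((T ⋈[a=h] R)))))) → 3
E2 stepwise |·|:
  S → 3
  π[e](S) → 3
  S → 3
  S → 3
  U → 5
  (S ⋈[e=f] U) → 3
  π[u,e]((S ⋈[e=f] U)) → 3
  (S − π[u,e]((S ⋈[e=f] U))) → 1
  γ[u; MIN(e)→d]((S − π[u,e]((S ⋈[e=f] U)))) → 1
  (π[e](S) ⋈[e=d] γ[u; MIN(e)→d]((S − π[u,e]((S ⋈[e=f] U))))) → 1
  T → 4
  R → 5
  (T ⋈[a=h] R) → 2
  ρ[e/h]((T ⋈[a=h] R)) → 2
  ρ[u/z](ρ[e/h]((T ⋈[a=h] R))) → 2
  ρ[d/g](ρ[u/z](ρ[e/h]((T ⋈[a=h] R)))) → 2
  π[e,u,d](ρ[d/g](ρ[u/z](ρ[e/h]((T ⋈[a=h] R))))) → 2
  ((π[e](S) ⋈[e=d] γ[u; MIN(e)→d]((S − π[u,e]((S ⋈[e=f] U))))) − π[e,u,d](ρ[d/g](ρ[u/z](ρ[e/h]((T ⋈[a=h] R)))))) → 1

E1 result:
e | u | d
2 | s | 6
2 | s | 7
7 | r | 7
E2 result:
e | u | d
7 | r | 7
Witness: (2, 's', 6) appears 1× in E1 but 0× in E2.

no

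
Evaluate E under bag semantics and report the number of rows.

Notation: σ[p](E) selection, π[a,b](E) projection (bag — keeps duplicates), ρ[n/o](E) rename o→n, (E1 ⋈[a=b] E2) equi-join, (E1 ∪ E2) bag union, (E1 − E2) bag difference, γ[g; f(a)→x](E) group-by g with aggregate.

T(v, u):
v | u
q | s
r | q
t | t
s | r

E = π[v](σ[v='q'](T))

Stepwise |·|:
  T → 4
  σ[v='q'](T) → 1
  π[v](σ[v='q'](T)) → 1

|E| = 1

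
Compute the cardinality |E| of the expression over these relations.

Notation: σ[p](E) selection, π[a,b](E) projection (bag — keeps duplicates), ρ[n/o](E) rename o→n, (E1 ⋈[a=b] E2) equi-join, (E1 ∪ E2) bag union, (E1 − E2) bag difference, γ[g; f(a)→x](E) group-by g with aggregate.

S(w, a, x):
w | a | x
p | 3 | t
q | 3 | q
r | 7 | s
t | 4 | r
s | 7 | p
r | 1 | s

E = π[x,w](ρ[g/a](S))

Stepwise |·|:
  S → 6
  ρ[g/a](S) → 6
  π[x,w](ρ[g/a](S)) → 6

|E| = 6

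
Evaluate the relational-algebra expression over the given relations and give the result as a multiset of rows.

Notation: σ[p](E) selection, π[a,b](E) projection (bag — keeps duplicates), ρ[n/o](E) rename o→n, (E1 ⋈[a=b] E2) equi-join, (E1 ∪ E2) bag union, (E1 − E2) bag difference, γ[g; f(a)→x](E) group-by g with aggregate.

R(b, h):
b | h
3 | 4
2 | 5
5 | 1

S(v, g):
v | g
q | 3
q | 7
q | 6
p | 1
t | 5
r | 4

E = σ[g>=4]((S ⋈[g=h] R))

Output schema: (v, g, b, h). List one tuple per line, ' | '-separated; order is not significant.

Row counts bottom-up:
  S → 6
  R → 3
  (S ⋈[g=h] R) → 3
  σ[g>=4]((S ⋈[g=h] R)) → 2

== RESULT ==
v | g | b | h
r | 4 | 3 | 4
t | 5 | 2 | 5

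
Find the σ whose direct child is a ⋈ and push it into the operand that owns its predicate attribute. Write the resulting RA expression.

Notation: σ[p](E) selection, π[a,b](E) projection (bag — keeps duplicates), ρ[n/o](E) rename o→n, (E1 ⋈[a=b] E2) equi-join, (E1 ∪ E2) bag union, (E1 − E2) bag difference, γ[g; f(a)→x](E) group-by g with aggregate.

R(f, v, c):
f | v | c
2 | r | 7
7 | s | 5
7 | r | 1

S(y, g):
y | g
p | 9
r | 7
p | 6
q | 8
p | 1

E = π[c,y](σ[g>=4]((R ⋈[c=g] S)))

σ filters on g, owned by the right side.
E' = π[c,y]((R ⋈[c=g] σ[g>=4](S)))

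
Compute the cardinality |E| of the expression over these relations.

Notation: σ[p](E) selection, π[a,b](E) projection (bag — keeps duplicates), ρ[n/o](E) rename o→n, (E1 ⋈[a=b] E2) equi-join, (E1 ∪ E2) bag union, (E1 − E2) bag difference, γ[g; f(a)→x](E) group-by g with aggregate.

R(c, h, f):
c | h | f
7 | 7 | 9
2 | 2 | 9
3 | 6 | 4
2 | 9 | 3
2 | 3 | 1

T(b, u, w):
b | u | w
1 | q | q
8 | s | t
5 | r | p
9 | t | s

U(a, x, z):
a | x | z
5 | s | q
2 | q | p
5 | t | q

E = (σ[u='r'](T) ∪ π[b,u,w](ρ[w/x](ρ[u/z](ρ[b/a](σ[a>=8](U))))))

Row counts bottom-up:
  T → 4
  σ[u='r'](T) → 1
  U → 3
  σ[a>=8](U) → 0
  ρ[b/a](σ[a>=8](U)) → 0
  ρ[u/z](ρ[b/a](σ[a>=8](U))) → 0
  ρ[w/x](ρ[u/z](ρ[b/a](σ[a>=8](U)))) → 0
  π[b,u,w](ρ[w/x](ρ[u/z](ρ[b/a](σ[a>=8](U))))) → 0
  (σ[u='r'](T) ∪ π[b,u,w](ρ[w/x](ρ[u/z](ρ[b/a](σ[a>=8](U)))))) → 1

|E| = 1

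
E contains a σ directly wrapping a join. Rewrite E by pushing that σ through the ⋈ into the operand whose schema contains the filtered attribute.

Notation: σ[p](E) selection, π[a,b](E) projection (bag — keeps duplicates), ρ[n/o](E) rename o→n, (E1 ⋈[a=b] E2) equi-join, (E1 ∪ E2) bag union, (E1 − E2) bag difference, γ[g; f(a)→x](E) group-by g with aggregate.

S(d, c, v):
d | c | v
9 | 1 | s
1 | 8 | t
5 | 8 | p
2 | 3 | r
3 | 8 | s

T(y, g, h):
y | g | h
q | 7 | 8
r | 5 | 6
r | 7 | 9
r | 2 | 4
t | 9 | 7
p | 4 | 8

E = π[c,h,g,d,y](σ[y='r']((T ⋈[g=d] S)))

σ filters on y, owned by the left side.
E' = π[c,h,g,d,y]((σ[y='r'](T) ⋈[g=d] S))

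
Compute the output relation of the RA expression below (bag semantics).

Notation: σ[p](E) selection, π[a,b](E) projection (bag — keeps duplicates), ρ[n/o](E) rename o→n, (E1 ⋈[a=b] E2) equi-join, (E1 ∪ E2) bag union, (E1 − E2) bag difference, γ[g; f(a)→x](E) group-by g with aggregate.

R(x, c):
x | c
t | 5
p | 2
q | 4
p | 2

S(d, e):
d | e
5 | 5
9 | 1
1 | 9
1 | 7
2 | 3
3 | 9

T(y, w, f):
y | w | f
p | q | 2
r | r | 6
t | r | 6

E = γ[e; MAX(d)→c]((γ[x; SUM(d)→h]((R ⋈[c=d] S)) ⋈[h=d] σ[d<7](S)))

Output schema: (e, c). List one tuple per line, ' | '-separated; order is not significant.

Stepwise |·|:
  R → 4
  S → 6
  (R ⋈[c=d] S) → 3
  γ[x; SUM(d)→h]((R ⋈[c=d] S)) → 2
  S → 6
  σ[d<7](S) → 5
  (γ[x; SUM(d)→h]((R ⋈[c=d] S)) ⋈[h=d] σ[d<7](S)) → 1
  γ[e; MAX(d)→c]((γ[x; SUM(d)→h]((R ⋈[c=d] S)) ⋈[h=d] σ[d<7](S))) → 1

== RESULT ==
e | c
5 | 5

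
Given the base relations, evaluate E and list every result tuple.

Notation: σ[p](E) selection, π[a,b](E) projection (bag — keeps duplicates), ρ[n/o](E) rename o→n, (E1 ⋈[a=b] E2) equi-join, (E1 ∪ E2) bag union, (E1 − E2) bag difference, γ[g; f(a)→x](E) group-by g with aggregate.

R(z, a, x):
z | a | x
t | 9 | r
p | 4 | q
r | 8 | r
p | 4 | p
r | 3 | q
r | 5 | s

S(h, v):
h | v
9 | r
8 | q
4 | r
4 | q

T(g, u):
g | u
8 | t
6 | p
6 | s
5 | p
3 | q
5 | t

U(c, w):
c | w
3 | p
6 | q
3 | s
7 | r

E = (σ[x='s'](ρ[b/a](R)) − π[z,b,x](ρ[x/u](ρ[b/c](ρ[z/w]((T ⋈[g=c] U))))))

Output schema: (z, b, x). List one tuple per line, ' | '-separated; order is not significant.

Row counts bottom-up:
  R → 6
  ρ[b/a](R) → 6
  σ[x='s'](ρ[b/a](R)) → 1
  T → 6
  U → 4
  (T ⋈[g=c] U) → 4
  ρ[z/w]((T ⋈[g=c] U)) → 4
  ρ[b/c](ρ[z/w]((T ⋈[g=c] U))) → 4
  ρ[x/u](ρ[b/c](ρ[z/w]((T ⋈[g=c] U)))) → 4
  π[z,b,x](ρ[x/u](ρ[b/c](ρ[z/w]((T ⋈[g=c] U))))) → 4
  (σ[x='s'](ρ[b/a](R)) − π[z,b,x](ρ[x/u](ρ[b/c](ρ[z/w]((T ⋈[g=c] U)))))) → 1

== RESULT ==
z | b | x
r | 5 | s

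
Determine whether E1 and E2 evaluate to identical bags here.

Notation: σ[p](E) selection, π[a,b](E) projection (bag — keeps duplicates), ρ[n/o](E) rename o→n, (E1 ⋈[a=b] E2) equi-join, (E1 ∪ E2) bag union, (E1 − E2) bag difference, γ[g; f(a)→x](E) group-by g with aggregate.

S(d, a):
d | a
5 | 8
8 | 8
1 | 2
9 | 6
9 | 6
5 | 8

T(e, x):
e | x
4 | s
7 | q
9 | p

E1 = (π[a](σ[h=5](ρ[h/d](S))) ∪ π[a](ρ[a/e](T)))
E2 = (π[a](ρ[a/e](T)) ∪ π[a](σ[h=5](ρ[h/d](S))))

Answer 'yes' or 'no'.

E1 stepwise |·|:
  S → 6
  ρ[h/d](S) → 6
  σ[h=5](ρ[h/d](S)) → 2
  π[a](σ[h=5](ρ[h/d](S))) → 2
  T → 3
  ρ[a/e](T) → 3
  π[a](ρ[a/e](T)) → 3
  (π[a](σ[h=5](ρ[h/d](S))) ∪ π[a](ρ[a/e](T))) → 5
E2 stepwise |·|:
  T → 3
  ρ[a/e](T) → 3
  π[a](ρ[a/e](T)) → 3
  S → 6
  ρ[h/d](S) → 6
  σ[h=5](ρ[h/d](S)) → 2
  π[a](σ[h=5](ρ[h/d](S))) → 2
  (π[a](ρ[a/e](T)) ∪ π[a](σ[h=5](ρ[h/d](S)))) → 5

E1 and E2 produce the same multiset:
a
4
7
8
8
9

yes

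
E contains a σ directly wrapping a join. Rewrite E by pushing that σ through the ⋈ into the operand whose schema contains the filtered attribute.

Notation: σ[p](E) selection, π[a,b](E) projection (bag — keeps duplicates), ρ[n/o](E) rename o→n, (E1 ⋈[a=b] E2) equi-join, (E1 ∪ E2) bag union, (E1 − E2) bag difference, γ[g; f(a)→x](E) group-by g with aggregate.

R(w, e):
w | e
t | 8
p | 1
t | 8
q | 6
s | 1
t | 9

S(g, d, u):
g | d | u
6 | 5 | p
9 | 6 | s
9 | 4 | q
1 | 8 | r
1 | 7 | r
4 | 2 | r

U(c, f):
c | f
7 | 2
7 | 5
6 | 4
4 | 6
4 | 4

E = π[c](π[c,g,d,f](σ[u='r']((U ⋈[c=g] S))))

σ filters on u, owned by the right side.
E' = π[c](π[c,g,d,f]((U ⋈[c=g] σ[u='r'](S))))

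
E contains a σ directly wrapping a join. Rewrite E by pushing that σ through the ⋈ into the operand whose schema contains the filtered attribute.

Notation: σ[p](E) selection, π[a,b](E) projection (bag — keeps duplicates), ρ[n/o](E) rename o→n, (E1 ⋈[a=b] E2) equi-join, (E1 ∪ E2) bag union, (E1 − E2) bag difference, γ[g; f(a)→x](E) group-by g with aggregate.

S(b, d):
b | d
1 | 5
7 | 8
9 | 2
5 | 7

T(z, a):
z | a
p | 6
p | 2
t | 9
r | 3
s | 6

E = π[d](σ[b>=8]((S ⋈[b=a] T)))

σ filters on b, owned by the left side.
E' = π[d]((σ[b>=8](S) ⋈[b=a] T))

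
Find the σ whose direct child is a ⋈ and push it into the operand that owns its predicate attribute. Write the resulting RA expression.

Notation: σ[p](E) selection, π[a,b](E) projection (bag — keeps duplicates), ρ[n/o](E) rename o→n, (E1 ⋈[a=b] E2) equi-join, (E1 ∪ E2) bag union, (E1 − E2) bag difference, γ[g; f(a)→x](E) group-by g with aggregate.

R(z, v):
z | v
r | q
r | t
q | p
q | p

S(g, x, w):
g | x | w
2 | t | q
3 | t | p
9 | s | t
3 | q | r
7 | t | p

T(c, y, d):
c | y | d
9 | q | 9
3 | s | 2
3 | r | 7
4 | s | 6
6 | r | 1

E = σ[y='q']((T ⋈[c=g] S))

σ filters on y, owned by the left side.
E' = (σ[y='q'](T) ⋈[c=g] S)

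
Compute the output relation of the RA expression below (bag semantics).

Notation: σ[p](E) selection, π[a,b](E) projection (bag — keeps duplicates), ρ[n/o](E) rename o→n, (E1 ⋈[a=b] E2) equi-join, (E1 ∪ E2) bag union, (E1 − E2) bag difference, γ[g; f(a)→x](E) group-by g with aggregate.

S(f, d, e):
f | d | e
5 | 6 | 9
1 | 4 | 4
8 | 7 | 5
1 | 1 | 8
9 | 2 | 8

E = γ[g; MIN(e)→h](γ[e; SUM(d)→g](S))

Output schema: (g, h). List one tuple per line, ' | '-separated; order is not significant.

Stepwise |·|:
  S → 5
  γ[e; SUM(d)→g](S) → 4
  γ[g; MIN(e)→h](γ[e; SUM(d)→g](S)) → 4

== RESULT ==
g | h
3 | 8
4 | 4
6 | 9
7 | 5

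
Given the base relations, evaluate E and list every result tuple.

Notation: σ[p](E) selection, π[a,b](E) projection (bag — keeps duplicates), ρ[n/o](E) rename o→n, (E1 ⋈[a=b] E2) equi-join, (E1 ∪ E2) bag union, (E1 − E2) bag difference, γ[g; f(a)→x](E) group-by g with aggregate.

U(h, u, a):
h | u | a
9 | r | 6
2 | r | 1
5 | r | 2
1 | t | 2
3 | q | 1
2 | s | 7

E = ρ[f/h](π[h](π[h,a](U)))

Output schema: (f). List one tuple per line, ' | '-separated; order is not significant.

Row counts bottom-up:
  U → 6
  π[h,a](U) → 6
  π[h](π[h,a](U)) → 6
  ρ[f/h](π[h](π[h,a](U))) → 6

== RESULT ==
f
1
2
2
3
5
9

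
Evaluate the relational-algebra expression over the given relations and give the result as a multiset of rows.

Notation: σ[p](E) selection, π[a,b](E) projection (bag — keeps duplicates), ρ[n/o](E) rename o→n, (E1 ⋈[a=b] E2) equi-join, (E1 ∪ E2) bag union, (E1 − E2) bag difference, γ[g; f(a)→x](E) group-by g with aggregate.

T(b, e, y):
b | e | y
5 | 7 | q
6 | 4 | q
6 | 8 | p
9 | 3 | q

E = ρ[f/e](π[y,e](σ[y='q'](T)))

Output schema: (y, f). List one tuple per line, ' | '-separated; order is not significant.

Stepwise |·|:
  T → 4
  σ[y='q'](T) → 3
  π[y,e](σ[y='q'](T)) → 3
  ρ[f/e](π[y,e](σ[y='q'](T))) → 3

== RESULT ==
y | f
q | 3
q | 4
q | 7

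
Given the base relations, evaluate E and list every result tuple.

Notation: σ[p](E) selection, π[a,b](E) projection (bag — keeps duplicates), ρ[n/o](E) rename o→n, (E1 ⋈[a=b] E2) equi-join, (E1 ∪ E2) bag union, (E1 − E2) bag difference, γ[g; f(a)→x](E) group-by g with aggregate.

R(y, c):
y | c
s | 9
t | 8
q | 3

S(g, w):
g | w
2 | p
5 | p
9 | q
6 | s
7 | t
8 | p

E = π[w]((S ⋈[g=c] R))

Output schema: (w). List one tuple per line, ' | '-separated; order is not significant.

Row counts bottom-up:
  S → 6
  R → 3
  (S ⋈[g=c] R) → 2
  π[w]((S ⋈[g=c] R)) → 2

== RESULT ==
w
p
q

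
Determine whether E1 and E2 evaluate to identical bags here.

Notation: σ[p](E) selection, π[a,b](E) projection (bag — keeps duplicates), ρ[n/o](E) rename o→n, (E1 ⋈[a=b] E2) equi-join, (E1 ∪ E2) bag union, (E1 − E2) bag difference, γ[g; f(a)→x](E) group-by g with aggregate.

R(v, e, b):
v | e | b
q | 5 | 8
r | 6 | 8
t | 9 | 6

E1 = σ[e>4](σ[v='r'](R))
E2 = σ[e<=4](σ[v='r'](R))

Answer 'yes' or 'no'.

E1 row counts bottom-up:
  R → 3
  σ[v='r'](R) → 1
  σ[e>4](σ[v='r'](R)) → 1
E2 row counts bottom-up:
  R → 3
  σ[v='r'](R) → 1
  σ[e<=4](σ[v='r'](R)) → 0

E1 result:
v | e | b
r | 6 | 8
E2 result:
v | e | b
(0 rows)
Witness: ('r', 6, 8) appears 1× in E1 but 0× in E2.

no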